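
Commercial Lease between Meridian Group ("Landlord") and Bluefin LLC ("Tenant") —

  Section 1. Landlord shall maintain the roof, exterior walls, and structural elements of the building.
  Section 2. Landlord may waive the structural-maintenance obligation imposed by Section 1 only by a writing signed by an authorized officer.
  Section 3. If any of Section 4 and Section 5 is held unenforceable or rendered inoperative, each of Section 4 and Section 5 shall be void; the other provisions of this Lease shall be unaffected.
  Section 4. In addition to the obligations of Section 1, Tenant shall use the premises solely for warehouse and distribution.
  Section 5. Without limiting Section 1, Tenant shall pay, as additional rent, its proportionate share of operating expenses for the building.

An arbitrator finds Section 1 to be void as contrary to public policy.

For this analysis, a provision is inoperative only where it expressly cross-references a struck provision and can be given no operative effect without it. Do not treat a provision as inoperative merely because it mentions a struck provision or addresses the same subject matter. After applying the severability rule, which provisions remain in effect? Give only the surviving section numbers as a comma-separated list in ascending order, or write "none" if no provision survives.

3, 4, 5

Section 1 is struck. Section 2 merely fixes the waiver condition for Section 1; with Section 1 gone it has nothing to operate on and falls away. Section 4 mentions Section 1 but its own obligation stands independently of Section 1, so Section 4 is not affected. Section 5 mentions Section 1 but its own obligation stands independently of Section 1, so Section 5 is not affected. Section 3 ties Section 4 and Section 5 together, but none of those is affected here; the remaining provisions continue in force under Section 3. The provisions still in force are Section 3, Section 4, and Section 5.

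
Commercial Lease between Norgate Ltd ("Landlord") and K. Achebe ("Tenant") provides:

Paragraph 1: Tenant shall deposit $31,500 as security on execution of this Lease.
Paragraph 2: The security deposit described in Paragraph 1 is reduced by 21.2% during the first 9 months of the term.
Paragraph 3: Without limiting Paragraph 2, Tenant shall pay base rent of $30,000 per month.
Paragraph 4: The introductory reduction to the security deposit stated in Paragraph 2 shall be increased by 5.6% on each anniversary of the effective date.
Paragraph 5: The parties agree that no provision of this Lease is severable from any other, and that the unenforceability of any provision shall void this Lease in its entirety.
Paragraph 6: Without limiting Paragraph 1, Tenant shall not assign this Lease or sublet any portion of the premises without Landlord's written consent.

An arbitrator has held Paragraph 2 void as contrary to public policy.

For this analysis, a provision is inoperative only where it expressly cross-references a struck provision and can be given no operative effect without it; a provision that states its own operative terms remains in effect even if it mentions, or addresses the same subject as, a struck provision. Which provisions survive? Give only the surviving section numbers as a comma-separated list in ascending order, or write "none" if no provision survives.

none

Paragraph 2 is struck. Paragraph 4 operates only by reference to Paragraph 2, so it falls with Paragraph 2. Paragraph 5 provides that the Lease is not severable, so the invalidity of any one provision voids the entire Lease. No provision of the Lease survives.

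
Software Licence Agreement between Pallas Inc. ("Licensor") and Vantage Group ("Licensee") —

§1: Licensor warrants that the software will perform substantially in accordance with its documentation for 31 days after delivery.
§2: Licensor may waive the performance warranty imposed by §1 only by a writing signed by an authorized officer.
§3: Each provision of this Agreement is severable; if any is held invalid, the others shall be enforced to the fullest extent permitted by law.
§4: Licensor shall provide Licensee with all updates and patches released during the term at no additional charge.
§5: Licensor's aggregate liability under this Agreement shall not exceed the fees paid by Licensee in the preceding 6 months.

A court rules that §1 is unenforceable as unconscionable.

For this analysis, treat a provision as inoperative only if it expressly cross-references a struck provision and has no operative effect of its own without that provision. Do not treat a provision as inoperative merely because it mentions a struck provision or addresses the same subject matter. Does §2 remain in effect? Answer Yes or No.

§1 is struck. The only function of §2 is the waiver condition for §1, so it cannot stand once §1 is removed. Under the severability clause in §3, the remaining provisions continue in force. §3, §4, and §5 remain in effect. §2 is among the inoperative provisions, so the answer is no.

No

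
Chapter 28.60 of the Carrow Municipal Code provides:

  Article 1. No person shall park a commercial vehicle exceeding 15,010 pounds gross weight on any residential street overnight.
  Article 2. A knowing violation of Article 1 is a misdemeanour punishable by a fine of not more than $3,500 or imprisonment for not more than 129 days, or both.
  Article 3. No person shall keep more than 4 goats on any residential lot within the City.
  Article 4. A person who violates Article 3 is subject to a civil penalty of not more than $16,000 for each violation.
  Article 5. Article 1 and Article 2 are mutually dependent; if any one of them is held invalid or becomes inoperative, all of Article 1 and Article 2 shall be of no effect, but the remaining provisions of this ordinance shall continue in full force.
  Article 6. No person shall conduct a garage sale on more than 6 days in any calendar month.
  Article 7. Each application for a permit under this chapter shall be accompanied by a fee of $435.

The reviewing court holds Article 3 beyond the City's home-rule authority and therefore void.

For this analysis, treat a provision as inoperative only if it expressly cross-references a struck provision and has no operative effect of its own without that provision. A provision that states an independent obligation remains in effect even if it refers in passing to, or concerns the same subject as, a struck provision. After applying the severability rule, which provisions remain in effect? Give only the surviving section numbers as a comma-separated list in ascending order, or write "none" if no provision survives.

Article 3 is struck. Article 4 operates only by reference to Article 3, so it falls with Article 3. Article 5 ties Article 1 and Article 2 together, but none of those is affected here; the remaining provisions continue in force under Article 5. Article 1, Article 2, Article 5, Article 6, and Article 7 remain in effect.

1, 2, 5, 6, 7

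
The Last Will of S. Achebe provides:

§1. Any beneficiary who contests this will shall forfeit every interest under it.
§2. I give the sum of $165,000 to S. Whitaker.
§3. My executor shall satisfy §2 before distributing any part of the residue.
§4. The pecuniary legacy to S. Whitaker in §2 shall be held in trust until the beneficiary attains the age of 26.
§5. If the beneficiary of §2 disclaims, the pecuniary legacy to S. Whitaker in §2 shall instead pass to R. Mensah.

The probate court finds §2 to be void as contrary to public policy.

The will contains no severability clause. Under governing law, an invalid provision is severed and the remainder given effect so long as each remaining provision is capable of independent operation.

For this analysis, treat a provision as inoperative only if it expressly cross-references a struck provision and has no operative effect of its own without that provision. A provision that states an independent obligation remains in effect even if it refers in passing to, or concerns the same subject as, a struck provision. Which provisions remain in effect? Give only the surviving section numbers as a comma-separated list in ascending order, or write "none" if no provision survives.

§2 is struck. §3 has no operative effect of its own apart from §2 and is therefore inoperative. §4 has no operative effect of its own apart from §2 and is therefore inoperative. §5 operates only by reference to §2, so it falls with §2. Under the stated default rule, only provisions that cannot operate independently fall away; the rest are enforced. Only §1 remains in effect.

1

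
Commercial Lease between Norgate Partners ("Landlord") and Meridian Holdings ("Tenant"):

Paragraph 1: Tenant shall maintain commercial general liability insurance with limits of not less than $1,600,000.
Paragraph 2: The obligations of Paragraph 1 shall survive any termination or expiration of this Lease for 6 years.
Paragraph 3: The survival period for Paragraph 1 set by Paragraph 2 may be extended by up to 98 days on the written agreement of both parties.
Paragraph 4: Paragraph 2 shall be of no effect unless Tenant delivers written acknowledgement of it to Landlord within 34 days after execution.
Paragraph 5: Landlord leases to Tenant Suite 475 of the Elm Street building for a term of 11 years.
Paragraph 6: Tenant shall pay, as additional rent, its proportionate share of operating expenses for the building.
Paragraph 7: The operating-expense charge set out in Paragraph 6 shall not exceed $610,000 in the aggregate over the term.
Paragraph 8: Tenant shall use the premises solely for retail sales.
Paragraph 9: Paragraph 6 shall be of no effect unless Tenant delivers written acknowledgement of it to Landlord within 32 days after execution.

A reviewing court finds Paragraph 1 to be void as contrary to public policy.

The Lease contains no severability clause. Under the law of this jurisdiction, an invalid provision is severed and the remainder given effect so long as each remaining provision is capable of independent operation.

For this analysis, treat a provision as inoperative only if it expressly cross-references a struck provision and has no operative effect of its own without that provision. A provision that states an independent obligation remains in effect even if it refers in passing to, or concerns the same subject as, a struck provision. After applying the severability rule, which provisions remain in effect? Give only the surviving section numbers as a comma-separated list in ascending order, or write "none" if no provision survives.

5, 6, 7, 8, 9

Paragraph 1 is struck. Paragraph 2 operates only by reference to Paragraph 1, so it falls with Paragraph 1. Paragraph 3 does nothing except set the extension of the survival period for Paragraph 1 by reference to Paragraph 2; with Paragraph 2 gone it has no independent effect and is inoperative. Paragraph 4 operates only by reference to Paragraph 2, so it falls with Paragraph 2. With no severability clause, the stated default rule severs what cannot stand and enforces each remaining provision that can operate on its own. Paragraph 5, Paragraph 6, Paragraph 7, Paragraph 8, and Paragraph 9 remain in effect.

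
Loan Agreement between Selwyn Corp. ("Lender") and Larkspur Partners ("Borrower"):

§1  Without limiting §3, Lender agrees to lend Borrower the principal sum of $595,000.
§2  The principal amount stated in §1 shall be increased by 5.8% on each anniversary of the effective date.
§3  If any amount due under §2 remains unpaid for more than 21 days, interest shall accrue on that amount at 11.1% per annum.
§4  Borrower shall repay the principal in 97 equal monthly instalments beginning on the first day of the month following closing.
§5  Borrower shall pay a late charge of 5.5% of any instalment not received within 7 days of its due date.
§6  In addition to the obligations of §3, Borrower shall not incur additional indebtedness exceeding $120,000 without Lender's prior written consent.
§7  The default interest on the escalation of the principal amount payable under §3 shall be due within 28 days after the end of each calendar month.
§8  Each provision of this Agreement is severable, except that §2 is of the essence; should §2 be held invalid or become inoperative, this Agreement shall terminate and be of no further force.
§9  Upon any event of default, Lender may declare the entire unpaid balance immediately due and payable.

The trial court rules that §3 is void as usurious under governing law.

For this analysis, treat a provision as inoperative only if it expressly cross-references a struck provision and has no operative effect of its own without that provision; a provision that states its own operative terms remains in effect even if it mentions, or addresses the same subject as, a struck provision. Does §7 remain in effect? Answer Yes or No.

No

§3 is struck. §7 has no operative effect of its own apart from §3 and is therefore inoperative. §6 mentions §3 but its own obligation stands independently of §3, so §6 is not affected. Although §1 refers to §3, its operative terms do not depend on §3, so it remains in effect. §8 makes §2 an essential term, but §2 is unaffected, so the severability proviso in §8 preserves the remaining provisions. The provisions still in force are §1, §2, §4, §5, §6, §8, and §9. §7 is among the inoperative provisions, so the answer is no.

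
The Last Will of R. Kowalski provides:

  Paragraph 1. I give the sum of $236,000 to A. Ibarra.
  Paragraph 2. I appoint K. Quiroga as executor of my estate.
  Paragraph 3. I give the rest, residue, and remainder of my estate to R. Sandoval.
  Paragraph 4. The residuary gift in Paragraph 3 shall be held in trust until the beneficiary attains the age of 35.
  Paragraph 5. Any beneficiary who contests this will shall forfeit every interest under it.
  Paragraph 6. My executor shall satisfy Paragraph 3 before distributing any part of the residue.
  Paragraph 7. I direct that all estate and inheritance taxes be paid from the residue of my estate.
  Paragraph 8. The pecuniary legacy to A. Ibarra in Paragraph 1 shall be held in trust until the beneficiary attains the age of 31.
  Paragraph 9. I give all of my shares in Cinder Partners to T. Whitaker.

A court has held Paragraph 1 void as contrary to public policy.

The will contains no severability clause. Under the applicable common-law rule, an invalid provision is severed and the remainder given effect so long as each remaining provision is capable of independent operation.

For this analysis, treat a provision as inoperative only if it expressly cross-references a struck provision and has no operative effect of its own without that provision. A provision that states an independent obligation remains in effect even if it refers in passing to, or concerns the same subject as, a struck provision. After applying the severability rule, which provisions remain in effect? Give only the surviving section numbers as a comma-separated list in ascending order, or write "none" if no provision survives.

2, 3, 4, 5, 6, 7, 9

Paragraph 1 is struck. The only function of Paragraph 8 is the trust for Paragraph 1, so it cannot stand once Paragraph 1 is removed. Under the stated default rule, only provisions that cannot operate independently fall away; the rest are enforced. Paragraph 2, Paragraph 3, Paragraph 4, Paragraph 5, Paragraph 6, Paragraph 7, and Paragraph 9 remain in effect.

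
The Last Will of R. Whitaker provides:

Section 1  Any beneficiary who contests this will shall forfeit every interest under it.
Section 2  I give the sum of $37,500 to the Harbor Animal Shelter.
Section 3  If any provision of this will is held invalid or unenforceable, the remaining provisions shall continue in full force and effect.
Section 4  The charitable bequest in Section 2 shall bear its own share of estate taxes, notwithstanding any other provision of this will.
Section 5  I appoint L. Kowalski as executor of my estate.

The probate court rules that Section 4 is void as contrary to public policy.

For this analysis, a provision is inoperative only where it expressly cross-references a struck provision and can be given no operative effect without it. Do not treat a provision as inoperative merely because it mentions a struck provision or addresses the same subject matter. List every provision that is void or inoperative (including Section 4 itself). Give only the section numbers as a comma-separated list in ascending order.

Section 4 is struck. No other provision's operative terms depend on Section 4. Under the severability clause in Section 3, the remaining provisions continue in force. The provisions still in force are Section 1, Section 2, Section 3, and Section 5.

4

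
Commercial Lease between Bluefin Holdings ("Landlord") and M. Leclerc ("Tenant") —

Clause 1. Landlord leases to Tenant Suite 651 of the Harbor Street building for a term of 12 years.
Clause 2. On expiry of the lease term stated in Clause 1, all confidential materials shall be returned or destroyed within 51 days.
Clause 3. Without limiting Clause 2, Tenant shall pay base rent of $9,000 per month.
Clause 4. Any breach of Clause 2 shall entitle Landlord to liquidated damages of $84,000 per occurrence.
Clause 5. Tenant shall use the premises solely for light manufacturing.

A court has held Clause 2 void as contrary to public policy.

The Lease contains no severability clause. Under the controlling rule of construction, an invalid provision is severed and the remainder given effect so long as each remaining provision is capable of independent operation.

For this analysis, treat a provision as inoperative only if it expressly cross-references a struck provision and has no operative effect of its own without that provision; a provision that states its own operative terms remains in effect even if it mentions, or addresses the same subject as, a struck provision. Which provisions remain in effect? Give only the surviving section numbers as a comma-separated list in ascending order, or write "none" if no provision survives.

Clause 2 is struck. Clause 4 does nothing except set the liquidated-damages amount by reference to Clause 2; with Clause 2 gone it has no independent effect and is inoperative. Although Clause 3 refers to Clause 2, its operative terms do not depend on Clause 2, so it remains in effect. With no severability clause, the stated default rule severs what cannot stand and enforces each remaining provision that can operate on its own. Clause 1, Clause 3, and Clause 5 remain in effect.

1, 3, 5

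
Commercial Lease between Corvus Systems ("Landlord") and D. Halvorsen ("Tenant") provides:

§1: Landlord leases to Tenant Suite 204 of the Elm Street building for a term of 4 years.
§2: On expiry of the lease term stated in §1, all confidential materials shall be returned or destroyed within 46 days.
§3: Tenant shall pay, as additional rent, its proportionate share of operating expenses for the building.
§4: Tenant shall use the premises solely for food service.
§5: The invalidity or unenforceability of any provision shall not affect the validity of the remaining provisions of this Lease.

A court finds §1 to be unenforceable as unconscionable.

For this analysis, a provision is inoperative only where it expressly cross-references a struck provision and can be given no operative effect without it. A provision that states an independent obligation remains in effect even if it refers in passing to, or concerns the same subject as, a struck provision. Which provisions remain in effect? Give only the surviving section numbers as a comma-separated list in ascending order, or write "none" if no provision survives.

3, 4, 5

§1 is struck. §2 has no operative effect of its own apart from §1 and is therefore inoperative. Under the severability clause in §5, the remaining provisions continue in force. The provisions still in force are §3, §4, and §5.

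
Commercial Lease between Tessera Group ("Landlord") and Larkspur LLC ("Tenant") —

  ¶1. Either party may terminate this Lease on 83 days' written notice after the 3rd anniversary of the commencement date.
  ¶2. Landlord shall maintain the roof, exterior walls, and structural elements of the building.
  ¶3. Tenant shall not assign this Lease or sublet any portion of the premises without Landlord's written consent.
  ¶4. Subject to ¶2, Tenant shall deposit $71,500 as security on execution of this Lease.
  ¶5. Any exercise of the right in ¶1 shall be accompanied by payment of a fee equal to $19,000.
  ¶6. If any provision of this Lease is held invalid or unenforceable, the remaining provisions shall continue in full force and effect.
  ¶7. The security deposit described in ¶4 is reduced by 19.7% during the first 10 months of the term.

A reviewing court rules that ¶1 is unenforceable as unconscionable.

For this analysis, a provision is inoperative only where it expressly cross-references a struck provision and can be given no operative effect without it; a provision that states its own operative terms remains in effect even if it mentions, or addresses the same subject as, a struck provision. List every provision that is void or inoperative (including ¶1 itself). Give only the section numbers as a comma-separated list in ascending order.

1, 5

¶1 is struck. The only function of ¶5 is the exercise fee for ¶1, so it cannot stand once ¶1 is removed. ¶6 is a severability clause and preserves every provision that can still be given independent effect. The provisions still in force are ¶2, ¶3, ¶4, ¶6, and ¶7.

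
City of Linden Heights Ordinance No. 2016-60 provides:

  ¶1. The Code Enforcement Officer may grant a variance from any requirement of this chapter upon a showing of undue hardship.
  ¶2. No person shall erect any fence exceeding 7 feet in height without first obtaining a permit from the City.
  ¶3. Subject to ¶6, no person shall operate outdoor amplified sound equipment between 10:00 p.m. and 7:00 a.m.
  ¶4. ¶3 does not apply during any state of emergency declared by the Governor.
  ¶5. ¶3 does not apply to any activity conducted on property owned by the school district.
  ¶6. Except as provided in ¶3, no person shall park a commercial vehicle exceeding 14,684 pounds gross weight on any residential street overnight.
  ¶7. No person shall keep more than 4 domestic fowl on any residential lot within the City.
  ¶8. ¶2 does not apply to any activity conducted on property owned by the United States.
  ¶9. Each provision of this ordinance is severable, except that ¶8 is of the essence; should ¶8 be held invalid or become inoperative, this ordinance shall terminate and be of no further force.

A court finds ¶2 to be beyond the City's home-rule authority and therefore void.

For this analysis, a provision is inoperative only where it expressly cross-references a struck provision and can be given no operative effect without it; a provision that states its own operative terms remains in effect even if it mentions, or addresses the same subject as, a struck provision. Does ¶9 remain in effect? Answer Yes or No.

No

¶2 is struck. ¶8 merely fixes the public-property exemption from ¶2; with ¶2 gone it has nothing to operate on and falls away. ¶9 makes ¶8 an essential term, and ¶8 has been rendered inoperative by the cascade; under ¶9, the entire ordinance is therefore void. No provision of the ordinance survives. ¶9 is among the inoperative provisions, so the answer is no.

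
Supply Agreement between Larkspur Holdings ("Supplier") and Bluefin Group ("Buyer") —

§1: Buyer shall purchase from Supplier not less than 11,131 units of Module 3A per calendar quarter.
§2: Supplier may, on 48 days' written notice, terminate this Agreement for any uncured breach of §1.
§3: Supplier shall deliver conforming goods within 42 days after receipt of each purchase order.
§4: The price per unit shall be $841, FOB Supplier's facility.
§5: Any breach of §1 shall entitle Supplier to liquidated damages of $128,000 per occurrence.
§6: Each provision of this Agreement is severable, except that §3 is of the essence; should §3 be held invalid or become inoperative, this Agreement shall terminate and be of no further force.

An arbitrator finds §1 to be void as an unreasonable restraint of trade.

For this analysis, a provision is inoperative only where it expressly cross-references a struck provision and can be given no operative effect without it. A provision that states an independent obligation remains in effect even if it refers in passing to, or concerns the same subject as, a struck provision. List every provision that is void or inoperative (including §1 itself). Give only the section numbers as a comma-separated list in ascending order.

1, 2, 5

§1 is struck. §2 operates only by reference to §1, so it falls with §1. §5 does nothing except set the liquidated-damages amount by reference to §1; with §1 gone it has no independent effect and is inoperative. §6 makes §3 an essential term, but §3 is unaffected, so the severability proviso in §6 preserves the remaining provisions. The provisions still in force are §3, §4, and §6.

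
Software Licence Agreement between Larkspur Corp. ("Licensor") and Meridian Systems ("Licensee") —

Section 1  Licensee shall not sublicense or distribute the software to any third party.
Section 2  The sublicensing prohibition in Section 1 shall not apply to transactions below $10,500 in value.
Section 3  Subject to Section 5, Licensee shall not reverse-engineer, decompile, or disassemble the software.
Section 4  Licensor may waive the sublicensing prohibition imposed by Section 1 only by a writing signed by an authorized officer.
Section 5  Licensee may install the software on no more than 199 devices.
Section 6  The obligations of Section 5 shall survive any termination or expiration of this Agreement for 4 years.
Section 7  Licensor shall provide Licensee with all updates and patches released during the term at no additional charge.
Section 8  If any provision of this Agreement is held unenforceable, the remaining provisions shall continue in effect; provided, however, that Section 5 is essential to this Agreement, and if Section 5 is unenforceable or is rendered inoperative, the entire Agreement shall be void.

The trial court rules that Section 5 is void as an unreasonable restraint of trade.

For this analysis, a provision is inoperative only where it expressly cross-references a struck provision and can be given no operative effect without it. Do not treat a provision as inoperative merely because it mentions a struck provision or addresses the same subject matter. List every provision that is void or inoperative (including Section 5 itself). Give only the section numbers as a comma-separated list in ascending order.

Section 5 is struck. The only function of Section 6 is the survival period for Section 5, so it cannot stand once Section 5 is removed. Section 8 makes Section 5 an essential term, and Section 5 is the provision held invalid; under Section 8, the entire Agreement is therefore void. No provision of the Agreement survives.

1, 2, 3, 4, 5, 6, 7, 8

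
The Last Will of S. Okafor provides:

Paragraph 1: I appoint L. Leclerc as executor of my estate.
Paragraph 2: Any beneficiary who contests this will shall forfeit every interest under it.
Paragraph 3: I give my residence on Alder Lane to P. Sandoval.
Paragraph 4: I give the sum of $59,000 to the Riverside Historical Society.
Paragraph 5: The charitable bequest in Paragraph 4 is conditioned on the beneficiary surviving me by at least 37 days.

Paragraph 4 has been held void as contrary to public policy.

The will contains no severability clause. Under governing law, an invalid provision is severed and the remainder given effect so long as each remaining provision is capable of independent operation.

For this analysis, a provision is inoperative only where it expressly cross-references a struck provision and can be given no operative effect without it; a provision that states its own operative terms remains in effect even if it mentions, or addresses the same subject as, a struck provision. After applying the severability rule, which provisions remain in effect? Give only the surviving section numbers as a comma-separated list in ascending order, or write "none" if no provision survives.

1, 2, 3

Paragraph 4 is struck. Paragraph 5 merely fixes the survivorship condition on Paragraph 4; with Paragraph 4 gone it has nothing to operate on and falls away. With no severability clause, the stated default rule severs what cannot stand and enforces each remaining provision that can operate on its own. The provisions still in force are Paragraph 1, Paragraph 2, and Paragraph 3.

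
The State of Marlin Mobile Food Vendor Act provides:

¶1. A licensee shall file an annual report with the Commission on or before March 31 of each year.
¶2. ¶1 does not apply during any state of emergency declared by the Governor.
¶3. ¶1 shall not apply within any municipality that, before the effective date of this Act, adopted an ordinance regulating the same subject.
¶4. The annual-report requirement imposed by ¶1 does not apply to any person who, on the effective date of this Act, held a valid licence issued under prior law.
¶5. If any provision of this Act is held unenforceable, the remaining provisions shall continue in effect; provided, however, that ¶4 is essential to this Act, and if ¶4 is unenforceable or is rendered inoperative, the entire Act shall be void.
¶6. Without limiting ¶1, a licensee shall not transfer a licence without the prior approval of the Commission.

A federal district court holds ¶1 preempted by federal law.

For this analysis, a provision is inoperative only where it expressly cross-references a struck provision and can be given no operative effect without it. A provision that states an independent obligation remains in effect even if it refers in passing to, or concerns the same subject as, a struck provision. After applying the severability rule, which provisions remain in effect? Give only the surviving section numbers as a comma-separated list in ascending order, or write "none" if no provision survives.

¶1 is struck. ¶2 merely fixes the emergency suspension of ¶1; with ¶1 gone it has nothing to operate on and falls away. ¶3 has no operative effect of its own apart from ¶1 and is therefore inoperative. ¶4 operates only by reference to ¶1, so it falls with ¶1. ¶5 makes ¶4 an essential term, and ¶4 has been rendered inoperative by the cascade; under ¶5, the entire Act is therefore void. No provision of the Act survives.

none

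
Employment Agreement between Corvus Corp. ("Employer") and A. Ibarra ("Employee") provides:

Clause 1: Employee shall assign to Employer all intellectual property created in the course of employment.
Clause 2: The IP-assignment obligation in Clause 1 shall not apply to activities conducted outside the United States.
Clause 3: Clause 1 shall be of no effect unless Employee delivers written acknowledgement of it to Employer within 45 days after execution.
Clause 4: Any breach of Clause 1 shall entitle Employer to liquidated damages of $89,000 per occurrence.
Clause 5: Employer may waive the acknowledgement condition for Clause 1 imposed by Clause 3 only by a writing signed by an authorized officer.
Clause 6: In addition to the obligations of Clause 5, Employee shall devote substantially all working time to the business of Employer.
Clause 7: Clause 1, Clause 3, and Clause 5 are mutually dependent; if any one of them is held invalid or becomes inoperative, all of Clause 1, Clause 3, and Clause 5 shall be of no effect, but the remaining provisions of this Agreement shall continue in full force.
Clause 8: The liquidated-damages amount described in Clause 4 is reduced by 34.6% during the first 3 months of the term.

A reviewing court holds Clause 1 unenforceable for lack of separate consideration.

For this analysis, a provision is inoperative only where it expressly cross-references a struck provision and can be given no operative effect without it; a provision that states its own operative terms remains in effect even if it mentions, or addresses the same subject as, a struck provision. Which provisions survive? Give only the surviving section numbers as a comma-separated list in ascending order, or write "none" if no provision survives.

Clause 1 is struck. Clause 2 has no operative effect of its own apart from Clause 1 and is therefore inoperative. Clause 3 merely fixes the acknowledgement condition for Clause 1; with Clause 1 gone it has nothing to operate on and falls away. Clause 4 operates only by reference to Clause 1, so it falls with Clause 1. Clause 5 has no operative effect of its own apart from Clause 3 and is therefore inoperative. Clause 8 does nothing except set the introductory reduction to the liquidated-damages amount by reference to Clause 4; with Clause 4 gone it has no independent effect and is inoperative. Although Clause 6 refers to Clause 5, its operative terms do not depend on Clause 5, so it remains in effect. Clause 7 declares Clause 1, Clause 3, and Clause 5 mutually dependent; since one of them has fallen, all of them are of no effect. The remainder continues in force under Clause 7. That leaves Clause 6 and Clause 7 in effect.

6, 7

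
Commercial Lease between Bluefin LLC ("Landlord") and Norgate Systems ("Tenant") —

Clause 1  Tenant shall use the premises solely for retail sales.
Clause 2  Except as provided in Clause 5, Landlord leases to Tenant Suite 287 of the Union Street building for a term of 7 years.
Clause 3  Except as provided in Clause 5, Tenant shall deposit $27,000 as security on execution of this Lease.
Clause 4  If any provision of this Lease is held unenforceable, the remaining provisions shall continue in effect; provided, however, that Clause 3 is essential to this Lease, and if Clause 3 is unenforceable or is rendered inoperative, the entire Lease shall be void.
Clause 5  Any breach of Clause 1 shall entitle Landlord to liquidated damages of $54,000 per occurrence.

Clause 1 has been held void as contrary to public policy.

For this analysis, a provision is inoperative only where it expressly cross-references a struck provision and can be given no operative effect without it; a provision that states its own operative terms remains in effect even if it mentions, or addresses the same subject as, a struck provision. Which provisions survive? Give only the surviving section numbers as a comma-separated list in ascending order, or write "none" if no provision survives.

Clause 1 is struck. The whole of Clause 5 is the liquidated-damages amount, defined by reference to Clause 1, so Clause 5 cannot stand once Clause 1 is removed. Although Clause 3 refers to Clause 5, its operative terms do not depend on Clause 5, so it remains in effect. Although Clause 2 refers to Clause 5, its operative terms do not depend on Clause 5, so it remains in effect. Clause 4 makes Clause 3 an essential term, but Clause 3 is unaffected, so the severability proviso in Clause 4 preserves the remaining provisions. The provisions still in force are Clause 2, Clause 3, and Clause 4.

2, 3, 4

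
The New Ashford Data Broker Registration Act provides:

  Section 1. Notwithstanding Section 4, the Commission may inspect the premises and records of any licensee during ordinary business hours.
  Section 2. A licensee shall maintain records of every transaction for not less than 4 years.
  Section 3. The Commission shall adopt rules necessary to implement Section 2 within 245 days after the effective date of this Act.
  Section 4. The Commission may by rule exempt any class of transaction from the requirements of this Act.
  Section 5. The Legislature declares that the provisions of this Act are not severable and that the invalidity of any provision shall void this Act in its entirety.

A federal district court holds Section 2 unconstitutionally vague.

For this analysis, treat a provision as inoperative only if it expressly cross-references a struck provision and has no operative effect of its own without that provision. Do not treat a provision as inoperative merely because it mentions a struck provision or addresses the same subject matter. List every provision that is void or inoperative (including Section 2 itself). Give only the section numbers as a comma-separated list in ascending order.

Section 2 is struck. Section 3 operates only by reference to Section 2, so it falls with Section 2. Section 5 provides that the Act is not severable, so the invalidity of any one provision voids the entire Act. No provision of the Act survives.

1, 2, 3, 4, 5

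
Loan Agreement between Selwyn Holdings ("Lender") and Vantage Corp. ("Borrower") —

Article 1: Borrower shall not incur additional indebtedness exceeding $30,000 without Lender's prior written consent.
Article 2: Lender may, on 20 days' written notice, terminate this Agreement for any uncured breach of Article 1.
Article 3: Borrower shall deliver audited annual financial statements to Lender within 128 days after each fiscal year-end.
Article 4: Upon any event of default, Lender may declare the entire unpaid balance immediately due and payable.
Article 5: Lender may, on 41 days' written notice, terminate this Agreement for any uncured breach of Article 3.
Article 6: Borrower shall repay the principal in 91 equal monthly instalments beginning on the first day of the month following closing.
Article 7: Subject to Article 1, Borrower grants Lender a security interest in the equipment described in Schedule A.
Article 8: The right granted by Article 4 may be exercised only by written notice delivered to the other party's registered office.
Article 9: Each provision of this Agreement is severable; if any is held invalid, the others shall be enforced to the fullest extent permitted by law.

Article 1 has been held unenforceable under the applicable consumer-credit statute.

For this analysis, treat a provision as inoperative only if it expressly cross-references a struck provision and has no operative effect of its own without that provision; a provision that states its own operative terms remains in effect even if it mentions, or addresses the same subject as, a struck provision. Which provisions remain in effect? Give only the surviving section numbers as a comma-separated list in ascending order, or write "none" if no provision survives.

3, 4, 5, 6, 7, 8, 9

Article 1 is struck. Article 2 has no operative effect of its own apart from Article 1 and is therefore inoperative. Article 7 mentions Article 1 but its own obligation stands independently of Article 1, so Article 7 is not affected. Article 9 is a severability clause and preserves every provision that can still be given independent effect. That leaves Article 3, Article 4, Article 5, Article 6, Article 7, Article 8, and Article 9 in effect.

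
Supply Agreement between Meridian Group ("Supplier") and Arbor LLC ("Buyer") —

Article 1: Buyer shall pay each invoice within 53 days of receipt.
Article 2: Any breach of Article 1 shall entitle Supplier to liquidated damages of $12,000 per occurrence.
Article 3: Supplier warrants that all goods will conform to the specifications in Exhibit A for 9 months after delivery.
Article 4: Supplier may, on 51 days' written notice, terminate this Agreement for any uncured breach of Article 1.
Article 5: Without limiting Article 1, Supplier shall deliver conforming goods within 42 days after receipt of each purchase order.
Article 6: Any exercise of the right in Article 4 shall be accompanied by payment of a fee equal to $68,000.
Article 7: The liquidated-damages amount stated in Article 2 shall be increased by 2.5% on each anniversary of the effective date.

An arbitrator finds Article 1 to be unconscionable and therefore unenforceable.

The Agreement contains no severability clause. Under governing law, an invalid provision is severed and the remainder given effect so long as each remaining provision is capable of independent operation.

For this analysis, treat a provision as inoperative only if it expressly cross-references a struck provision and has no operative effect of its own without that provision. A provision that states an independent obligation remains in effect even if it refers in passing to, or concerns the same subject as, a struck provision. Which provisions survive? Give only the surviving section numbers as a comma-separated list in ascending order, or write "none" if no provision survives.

3, 5

Article 1 is struck. Article 2 does nothing except set the liquidated-damages amount by reference to Article 1; with Article 1 gone it has no independent effect and is inoperative. Article 4 has no operative effect of its own apart from Article 1 and is therefore inoperative. Article 6 operates only by reference to Article 4, so it falls with Article 4. The whole of Article 7 is the escalation of the liquidated-damages amount, defined by reference to Article 2, so Article 7 cannot stand once Article 2 is removed. Although Article 5 refers to Article 1, its operative terms do not depend on Article 1, so it remains in effect. Under the stated default rule, only provisions that cannot operate independently fall away; the rest are enforced. That leaves Article 3 and Article 5 in effect.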